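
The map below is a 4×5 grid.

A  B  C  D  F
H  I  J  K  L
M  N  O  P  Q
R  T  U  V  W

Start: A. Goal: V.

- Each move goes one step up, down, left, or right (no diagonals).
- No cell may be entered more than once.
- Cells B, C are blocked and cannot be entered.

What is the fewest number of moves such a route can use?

6

The Manhattan distance from A to V is |1−4| + |1−4| = 6, so at least 6 moves are needed.
A route of 6 moves achieves this: A → H → M → R → T → U → V.
Since 6 matches the lower bound, it is optimal.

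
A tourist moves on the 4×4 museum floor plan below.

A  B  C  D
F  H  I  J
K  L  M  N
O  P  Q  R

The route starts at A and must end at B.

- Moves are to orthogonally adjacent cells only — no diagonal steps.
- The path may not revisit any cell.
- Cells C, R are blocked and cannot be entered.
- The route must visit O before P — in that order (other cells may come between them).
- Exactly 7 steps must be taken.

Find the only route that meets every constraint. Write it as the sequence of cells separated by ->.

The waypoints must appear in the order O, P, with no cell reused.
Route from A: 3× down (reaching O), right to P, 3× up (reaching B) — 7 moves in all.
Check: order respected (O at step 3, P at step 4); 7 moves as required.

A -> F -> K -> O -> P -> L -> H -> B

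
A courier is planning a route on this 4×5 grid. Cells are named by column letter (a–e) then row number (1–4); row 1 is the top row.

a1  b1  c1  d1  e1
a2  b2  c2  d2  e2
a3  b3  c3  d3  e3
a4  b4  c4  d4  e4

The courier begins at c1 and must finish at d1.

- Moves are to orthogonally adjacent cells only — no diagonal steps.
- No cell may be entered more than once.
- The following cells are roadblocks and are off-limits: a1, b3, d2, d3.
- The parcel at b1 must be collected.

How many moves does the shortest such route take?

Any route passes through b1 somewhere between c1 and d1. Summing Manhattan distances along the two legs (c1 → b1 → d1) gives a lower bound of 1 + 2 = 3 moves.
The shortest route satisfying every rule uses 11 moves: c1 → b1 → b2 → c2 → c3 → c4 → d4 → e4 → e3 → e2 → e1 → d1.
The no-revisit rule (legs can't share cells) pushes the minimum above the 3-move bound; an exhaustive check rules out every length from 3 to 10 (on a 4-connected grid the length of any start-to-goal walk has the same parity as the Manhattan bound, so only lengths 3, 5, 7, … need checking), leaving 11 as the minimum.

11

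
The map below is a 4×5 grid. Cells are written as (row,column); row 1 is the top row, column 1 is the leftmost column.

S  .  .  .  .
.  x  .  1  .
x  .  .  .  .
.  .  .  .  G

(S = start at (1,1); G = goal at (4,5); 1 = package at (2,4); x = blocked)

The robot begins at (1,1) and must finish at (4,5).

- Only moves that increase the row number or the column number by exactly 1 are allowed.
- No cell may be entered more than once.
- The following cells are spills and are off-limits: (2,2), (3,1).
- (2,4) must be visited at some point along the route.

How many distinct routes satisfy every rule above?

A right/down-only route from (1,1) to (4,5) makes exactly 3 down-moves and 4 right-moves in some order.
With no other constraints that would be C(7,3) = 35 routes.
Split at (2,4) and multiply the segment counts (each segment already excludes blocked cells): (1,1)→(2,4): 2; (2,4)→(4,5): 3; product = 6.
That gives 6 routes.

6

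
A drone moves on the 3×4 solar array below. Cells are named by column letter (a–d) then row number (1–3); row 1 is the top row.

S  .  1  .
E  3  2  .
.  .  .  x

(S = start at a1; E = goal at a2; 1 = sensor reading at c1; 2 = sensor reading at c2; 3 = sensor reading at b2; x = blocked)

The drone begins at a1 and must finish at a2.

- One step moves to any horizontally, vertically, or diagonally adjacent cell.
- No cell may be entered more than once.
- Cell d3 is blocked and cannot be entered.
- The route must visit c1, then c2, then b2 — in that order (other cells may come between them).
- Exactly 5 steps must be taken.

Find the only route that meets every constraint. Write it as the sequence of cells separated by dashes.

a1 - b1 - c1 - c2 - b2 - a2

The waypoints must appear in the order c1, c2, b2, with no cell reused.
Route from a1: 2× right (reaching c1), down to c2, 2× left (reaching a2) — 5 moves in all.
Check: order respected (1 at step 2, 2 at step 3, 3 at step 4); 5 moves as required.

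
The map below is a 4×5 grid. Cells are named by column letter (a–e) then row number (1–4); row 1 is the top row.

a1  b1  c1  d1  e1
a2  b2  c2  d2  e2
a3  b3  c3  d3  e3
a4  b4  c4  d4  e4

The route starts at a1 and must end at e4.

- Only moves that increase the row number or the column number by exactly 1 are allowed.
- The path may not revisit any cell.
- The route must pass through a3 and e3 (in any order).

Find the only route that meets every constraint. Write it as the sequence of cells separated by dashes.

Moves only go right or down, so the column and row indices never decrease.
Route from a1: 2× down (reaching a3), 4× right (reaching e3), down to e4 — 7 moves in all.
Check: all required cells visited.

a1 - a2 - a3 - b3 - c3 - d3 - e3 - e4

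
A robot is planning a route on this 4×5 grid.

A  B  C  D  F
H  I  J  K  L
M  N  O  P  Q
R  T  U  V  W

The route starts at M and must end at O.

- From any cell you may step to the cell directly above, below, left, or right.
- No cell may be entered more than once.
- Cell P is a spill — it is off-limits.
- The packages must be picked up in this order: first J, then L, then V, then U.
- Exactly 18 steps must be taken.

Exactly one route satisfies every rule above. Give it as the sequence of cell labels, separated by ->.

The waypoints must appear in the order J, L, V, U, with no cell reused.
Route from M: down 1 to R, right 1 to T, up 2 to I, left 1 to H, up 1 to A, right 2 to C, down 1 to J, right 1 to K, up 1 to D, right 1 to F, down 3 to W, left 2 to U, up 1 to O — 18 moves in all.
Check: order respected (J at step 9, L at step 13, V at step 16, U at step 17); 18 moves as required.

M -> R -> T -> N -> I -> H -> A -> B -> C -> J -> K -> D -> F -> L -> Q -> W -> V -> U -> O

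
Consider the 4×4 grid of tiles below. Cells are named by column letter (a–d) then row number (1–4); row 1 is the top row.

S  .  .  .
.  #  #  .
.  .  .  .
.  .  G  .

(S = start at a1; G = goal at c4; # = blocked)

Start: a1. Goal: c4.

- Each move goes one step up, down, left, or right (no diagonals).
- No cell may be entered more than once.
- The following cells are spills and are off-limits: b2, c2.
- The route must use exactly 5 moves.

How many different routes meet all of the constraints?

Need simple routes of exactly 5 moves from a1 to c4 (Manhattan distance 5, so 0 moves are spent on a detour and 0 undoing it).
Enumerating: a1 a2 a3 a4 b4 c4 | a1 a2 a3 b3 b4 c4 | a1 a2 a3 b3 c3 c4.
That gives 3 routes.

3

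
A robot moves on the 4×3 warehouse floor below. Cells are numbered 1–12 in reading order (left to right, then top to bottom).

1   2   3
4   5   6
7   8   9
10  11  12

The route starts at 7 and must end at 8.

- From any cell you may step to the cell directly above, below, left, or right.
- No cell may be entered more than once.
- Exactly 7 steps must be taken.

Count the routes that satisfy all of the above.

Need simple routes of exactly 7 moves from 7 to 8 (Manhattan distance 1, so 3 moves are spent on a detour and 3 undoing it).
Enumerating: 7 4 1 2 5 6 9 8 | 7 4 1 2 3 6 9 8 | 7 4 1 2 3 6 5 8 | 7 4 5 2 3 6 9 8 | 7 4 5 6 9 12 11 8 | 7 10 11 12 9 6 5 8.
That gives 6 routes.

6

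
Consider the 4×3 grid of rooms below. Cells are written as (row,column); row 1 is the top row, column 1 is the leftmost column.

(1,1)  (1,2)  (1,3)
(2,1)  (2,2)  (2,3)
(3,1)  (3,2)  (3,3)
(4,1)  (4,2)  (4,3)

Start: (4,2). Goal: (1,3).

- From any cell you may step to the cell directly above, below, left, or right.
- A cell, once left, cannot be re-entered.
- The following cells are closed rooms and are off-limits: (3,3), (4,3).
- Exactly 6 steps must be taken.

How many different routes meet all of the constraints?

Need simple routes of exactly 6 moves from (4,2) to (1,3) (Manhattan distance 4, so 1 moves are spent on a detour and 1 undoing it).
Branch systematically from the start, pruning whenever the remaining move budget drops below the Manhattan distance to (1,3) or differs from it in parity. Grouping the completions by first move — via (3,2): 4; via (4,1): 5 — and summing: 4 + 5 = 9.
That gives 9 routes.

9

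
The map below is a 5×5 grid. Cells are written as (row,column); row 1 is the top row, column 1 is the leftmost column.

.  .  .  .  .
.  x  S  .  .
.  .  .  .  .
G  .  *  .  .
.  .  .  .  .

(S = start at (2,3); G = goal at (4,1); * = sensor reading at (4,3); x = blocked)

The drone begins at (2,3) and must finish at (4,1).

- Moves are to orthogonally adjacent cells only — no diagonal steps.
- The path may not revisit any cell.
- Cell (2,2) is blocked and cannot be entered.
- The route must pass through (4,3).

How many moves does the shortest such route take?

Any route passes through (4,3) somewhere between (2,3) and (4,1). Summing Manhattan distances along the two legs ((2,3) → (4,3) → (4,1)) gives a lower bound of 2 + 2 = 4 moves.
A route of 4 moves achieves this: (2,3) → (3,3) → (4,3) → (4,2) → (4,1).
Since 4 matches the lower bound, it is optimal.

4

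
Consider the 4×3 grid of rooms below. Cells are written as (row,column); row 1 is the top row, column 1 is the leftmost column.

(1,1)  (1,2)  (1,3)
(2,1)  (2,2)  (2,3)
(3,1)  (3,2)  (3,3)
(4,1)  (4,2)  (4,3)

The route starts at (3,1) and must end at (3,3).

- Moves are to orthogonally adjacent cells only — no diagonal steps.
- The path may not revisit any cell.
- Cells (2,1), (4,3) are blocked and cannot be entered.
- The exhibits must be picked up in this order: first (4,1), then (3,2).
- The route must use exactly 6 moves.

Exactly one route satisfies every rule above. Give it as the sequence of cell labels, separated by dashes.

(3,1) - (4,1) - (4,2) - (3,2) - (2,2) - (2,3) - (3,3)

The waypoints must appear in the order (4,1), (3,2), with no cell reused.
Route from (3,1): down 1 to (4,1), right 1 to (4,2), up 2 to (2,2), right 1 to (2,3), down 1 to (3,3) — 6 moves in all.
Check: order respected ((4,1) at step 1, (3,2) at step 3); 6 moves as required.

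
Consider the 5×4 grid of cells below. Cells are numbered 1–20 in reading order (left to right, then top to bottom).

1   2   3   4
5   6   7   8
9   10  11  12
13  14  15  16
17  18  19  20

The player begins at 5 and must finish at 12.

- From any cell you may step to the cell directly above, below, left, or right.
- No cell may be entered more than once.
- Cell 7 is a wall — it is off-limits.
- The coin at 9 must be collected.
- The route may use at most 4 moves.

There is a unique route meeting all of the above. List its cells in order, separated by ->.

5 -> 9 -> 10 -> 11 -> 12

Any route must reach 9 and still end at 12 within 4 moves, so the order of the required stops is forced.
Route from 5: down 1 to 9, right 3 to 12 — 4 moves in all.
Check: all required cells visited; 4 ≤ 4 moves.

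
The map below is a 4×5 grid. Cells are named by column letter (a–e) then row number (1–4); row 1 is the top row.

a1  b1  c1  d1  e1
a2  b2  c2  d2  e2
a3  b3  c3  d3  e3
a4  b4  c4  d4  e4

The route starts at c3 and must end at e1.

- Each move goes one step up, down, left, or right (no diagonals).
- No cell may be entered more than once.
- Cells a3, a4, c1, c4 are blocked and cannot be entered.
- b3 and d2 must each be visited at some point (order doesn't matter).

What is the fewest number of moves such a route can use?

Any route passes through b3 and d2 in some order between c3 and e1. Summing Manhattan distances along each leg and taking the cheapest ordering (c3 → b3 → d2 → e1) gives a lower bound of 1 + 3 + 2 = 6 moves.
A route of 6 moves achieves this: c3 → b3 → b2 → c2 → d2 → d1 → e1.
Since 6 matches the lower bound, it is optimal.

6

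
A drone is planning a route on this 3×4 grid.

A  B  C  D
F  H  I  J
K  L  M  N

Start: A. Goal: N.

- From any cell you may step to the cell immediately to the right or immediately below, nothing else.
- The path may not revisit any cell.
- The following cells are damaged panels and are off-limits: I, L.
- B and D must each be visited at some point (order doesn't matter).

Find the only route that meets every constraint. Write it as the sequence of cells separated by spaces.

Moves only go right or down, so the column and row indices never decrease.
Route from A: 3× right (reaching D), 2× down (reaching N) — 5 moves in all.
Check: all required cells visited.

A B C D J N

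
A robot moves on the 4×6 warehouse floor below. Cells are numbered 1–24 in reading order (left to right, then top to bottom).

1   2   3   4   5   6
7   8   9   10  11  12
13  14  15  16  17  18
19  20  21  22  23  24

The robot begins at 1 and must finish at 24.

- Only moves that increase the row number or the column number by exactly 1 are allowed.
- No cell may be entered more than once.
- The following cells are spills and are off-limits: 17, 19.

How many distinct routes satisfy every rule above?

A right/down-only route from 1 to 24 makes exactly 3 down-moves and 5 right-moves in some order.
With no other constraints that would be C(8,3) = 56 routes.
Subtract routes through each blocked cell (inclusion–exclusion for overlaps): − through 17: 30 − through 19: 1 → 25.
That gives 25 routes.

25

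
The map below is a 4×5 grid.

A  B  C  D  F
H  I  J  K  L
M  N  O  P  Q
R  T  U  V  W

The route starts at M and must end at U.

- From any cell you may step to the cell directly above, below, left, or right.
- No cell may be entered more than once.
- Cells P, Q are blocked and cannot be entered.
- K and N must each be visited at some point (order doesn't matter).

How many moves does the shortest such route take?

Any route passes through K and N in some order between M and U. Summing Manhattan distances along each leg and taking the cheapest ordering (M → N → K → U) gives a lower bound of 1 + 3 + 3 = 7 moves.
The shortest route satisfying every rule uses 9 moves: M → N → I → B → C → D → K → J → O → U.
The no-revisit rule (legs can't share cells) pushes the minimum above the 7-move bound; an exhaustive check rules out every length from 7 to 8, leaving 9 as the minimum.

9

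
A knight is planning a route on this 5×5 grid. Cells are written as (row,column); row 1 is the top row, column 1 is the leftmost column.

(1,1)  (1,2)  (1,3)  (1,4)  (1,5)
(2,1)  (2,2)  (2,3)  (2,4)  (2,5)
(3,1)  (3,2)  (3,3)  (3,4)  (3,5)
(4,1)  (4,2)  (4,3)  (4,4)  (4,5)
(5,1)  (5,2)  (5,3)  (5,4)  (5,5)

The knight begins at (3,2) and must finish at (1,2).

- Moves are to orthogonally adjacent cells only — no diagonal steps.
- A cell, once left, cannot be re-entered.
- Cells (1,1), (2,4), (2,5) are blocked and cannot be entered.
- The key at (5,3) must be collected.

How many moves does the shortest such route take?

Any route passes through (5,3) somewhere between (3,2) and (1,2). Summing Manhattan distances along the two legs ((3,2) → (5,3) → (1,2)) gives a lower bound of 3 + 5 = 8 moves.
A route of 8 moves achieves this: (3,2) → (4,2) → (5,2) → (5,3) → (4,3) → (3,3) → (2,3) → (1,3) → (1,2).
Since 8 matches the lower bound, it is optimal.

8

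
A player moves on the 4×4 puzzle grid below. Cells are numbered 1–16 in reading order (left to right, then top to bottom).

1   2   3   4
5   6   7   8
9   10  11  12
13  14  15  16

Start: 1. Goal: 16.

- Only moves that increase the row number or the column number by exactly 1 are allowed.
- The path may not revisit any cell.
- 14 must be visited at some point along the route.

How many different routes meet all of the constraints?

4

A right/down-only route from 1 to 16 makes exactly 3 down-moves and 3 right-moves in some order.
With no other constraints that would be C(6,3) = 20 routes.
Split at 14 and multiply the segment counts: 1→14: 4; 14→16: 1; product = 4.
That gives 4 routes.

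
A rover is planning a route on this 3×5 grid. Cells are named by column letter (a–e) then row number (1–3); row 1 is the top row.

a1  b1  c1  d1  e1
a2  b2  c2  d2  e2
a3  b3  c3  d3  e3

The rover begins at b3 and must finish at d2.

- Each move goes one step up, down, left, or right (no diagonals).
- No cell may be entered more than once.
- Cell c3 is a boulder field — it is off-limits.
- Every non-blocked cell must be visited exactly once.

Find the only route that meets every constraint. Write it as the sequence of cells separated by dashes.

Need to visit all 14 open cells exactly once, starting at b3 and ending at d2.
Cell d3 has only two open neighbours (d2 and e3), so the path must pass straight through it: one of those is the cell it's entered from and the other is where it exits.
Route from b3: left 1 to a3, up 2 to a1, right 1 to b1, down 1 to b2, right 1 to c2, up 1 to c1, right 2 to e1, down 2 to e3, left 1 to d3, up 1 to d2 — 13 moves in all.
Check: all 14 open cells covered.

b3 - a3 - a2 - a1 - b1 - b2 - c2 - c1 - d1 - e1 - e2 - e3 - d3 - d2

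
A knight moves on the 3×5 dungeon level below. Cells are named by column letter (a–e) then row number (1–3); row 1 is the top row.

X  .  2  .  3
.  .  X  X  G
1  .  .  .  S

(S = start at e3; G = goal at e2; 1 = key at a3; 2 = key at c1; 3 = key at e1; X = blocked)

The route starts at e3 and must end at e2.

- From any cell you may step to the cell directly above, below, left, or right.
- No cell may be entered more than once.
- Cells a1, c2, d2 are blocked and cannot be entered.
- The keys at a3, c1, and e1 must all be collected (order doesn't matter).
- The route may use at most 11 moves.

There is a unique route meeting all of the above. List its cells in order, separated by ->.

Any route must reach a3, c1, and e1 and still end at e2 within 11 moves, so the order of the required stops is forced.
Route from e3: left 4 to a3, up 1 to a2, right 1 to b2, up 1 to b1, right 3 to e1, down 1 to e2 — 11 moves in all.
Check: all required cells visited; 11 ≤ 11 moves.

e3 -> d3 -> c3 -> b3 -> a3 -> a2 -> b2 -> b1 -> c1 -> d1 -> e1 -> e2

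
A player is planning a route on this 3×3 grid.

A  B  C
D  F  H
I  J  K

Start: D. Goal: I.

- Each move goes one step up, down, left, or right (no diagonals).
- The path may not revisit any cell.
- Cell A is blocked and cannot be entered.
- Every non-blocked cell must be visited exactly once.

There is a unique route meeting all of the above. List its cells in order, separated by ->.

D -> F -> B -> C -> H -> K -> J -> I

Need to visit all 8 open cells exactly once, starting at D and ending at I.
Cell K has only two open neighbours (H and J), so the path must pass straight through it: one of those is the cell it's entered from and the other is where it exits.
Route from D: right to F, up to B, right to C, 2× down (reaching K), 2× left (reaching I) — 7 moves in all.
Check: all 8 open cells covered.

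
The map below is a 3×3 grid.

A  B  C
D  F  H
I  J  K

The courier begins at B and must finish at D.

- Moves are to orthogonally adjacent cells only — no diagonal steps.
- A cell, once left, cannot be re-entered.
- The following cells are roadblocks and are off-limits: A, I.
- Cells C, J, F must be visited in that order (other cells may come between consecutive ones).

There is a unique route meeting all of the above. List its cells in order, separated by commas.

The waypoints must appear in the order C, J, F, with no cell reused.
Route from B: right to C, 2× down (reaching K), left to J, up to F, left to D — 6 moves in all.
Check: order respected (C at step 1, J at step 4, F at step 5).

B, C, H, K, J, F, D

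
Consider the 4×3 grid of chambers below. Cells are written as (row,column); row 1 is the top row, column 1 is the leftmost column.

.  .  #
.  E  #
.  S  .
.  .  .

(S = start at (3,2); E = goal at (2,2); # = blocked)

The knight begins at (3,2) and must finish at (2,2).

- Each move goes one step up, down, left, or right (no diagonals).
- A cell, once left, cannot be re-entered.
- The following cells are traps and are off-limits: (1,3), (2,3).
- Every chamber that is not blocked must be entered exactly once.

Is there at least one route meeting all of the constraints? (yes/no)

yes

One route that works: (3,2) → (3,3) → (4,3) → (4,2) → (4,1) → (3,1) → (2,1) → (1,1) → (1,2) → (2,2).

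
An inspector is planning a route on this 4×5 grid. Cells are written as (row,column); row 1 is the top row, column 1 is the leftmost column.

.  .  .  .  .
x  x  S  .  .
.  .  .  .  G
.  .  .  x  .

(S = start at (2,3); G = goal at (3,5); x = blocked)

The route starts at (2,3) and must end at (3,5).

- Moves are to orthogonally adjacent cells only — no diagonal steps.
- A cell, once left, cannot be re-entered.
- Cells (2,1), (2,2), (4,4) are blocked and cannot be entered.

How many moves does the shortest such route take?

The Manhattan distance from (2,3) to (3,5) is |2−3| + |3−5| = 3, so at least 3 moves are needed.
A route of 3 moves achieves this: (2,3) → (3,3) → (3,4) → (3,5).
Since 3 matches the lower bound, it is optimal.

3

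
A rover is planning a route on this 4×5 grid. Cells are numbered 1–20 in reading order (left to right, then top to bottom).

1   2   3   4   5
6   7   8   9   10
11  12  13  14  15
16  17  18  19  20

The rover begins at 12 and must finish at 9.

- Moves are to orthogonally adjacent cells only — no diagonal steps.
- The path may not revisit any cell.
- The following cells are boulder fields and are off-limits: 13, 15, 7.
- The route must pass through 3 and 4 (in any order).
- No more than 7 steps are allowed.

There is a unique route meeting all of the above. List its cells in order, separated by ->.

Any route must reach 3 and 4 and still end at 9 within 7 moves, so the order of the required stops is forced.
Route from 12: left 1 to 11, up 2 to 1, right 3 to 4, down 1 to 9 — 7 moves in all.
Check: all required cells visited; 7 ≤ 7 moves.

12 -> 11 -> 6 -> 1 -> 2 -> 3 -> 4 -> 9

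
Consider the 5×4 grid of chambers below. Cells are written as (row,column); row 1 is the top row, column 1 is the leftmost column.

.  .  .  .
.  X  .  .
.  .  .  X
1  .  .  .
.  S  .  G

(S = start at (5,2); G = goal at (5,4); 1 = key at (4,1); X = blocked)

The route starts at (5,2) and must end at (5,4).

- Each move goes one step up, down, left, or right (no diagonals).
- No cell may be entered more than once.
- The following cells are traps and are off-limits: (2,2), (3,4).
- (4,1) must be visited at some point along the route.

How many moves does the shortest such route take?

Any route passes through (4,1) somewhere between (5,2) and (5,4). Summing Manhattan distances along the two legs ((5,2) → (4,1) → (5,4)) gives a lower bound of 2 + 4 = 6 moves.
A route of 6 moves achieves this: (5,2) → (5,1) → (4,1) → (4,2) → (4,3) → (5,3) → (5,4).
Since 6 matches the lower bound, it is optimal.

6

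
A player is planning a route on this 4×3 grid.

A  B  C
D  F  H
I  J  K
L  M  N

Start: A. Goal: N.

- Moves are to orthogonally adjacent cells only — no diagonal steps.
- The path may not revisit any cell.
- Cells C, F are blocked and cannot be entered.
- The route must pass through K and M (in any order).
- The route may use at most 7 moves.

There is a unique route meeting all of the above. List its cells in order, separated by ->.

Any route must reach K and M and still end at N within 7 moves, so the order of the required stops is forced.
Route from A: 3× down (reaching L), right to M, up to J, right to K, down to N — 7 moves in all.
Check: all required cells visited; 7 ≤ 7 moves.

A -> D -> I -> L -> M -> J -> K -> N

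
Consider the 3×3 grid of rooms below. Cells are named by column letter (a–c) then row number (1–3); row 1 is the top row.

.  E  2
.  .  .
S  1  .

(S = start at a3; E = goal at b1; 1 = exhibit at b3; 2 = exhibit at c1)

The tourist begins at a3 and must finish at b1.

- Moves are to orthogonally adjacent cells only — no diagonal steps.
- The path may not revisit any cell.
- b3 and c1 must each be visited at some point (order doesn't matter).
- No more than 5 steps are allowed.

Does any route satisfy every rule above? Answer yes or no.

One route that works: a3 → b3 → b2 → c2 → c1 → b1.

yes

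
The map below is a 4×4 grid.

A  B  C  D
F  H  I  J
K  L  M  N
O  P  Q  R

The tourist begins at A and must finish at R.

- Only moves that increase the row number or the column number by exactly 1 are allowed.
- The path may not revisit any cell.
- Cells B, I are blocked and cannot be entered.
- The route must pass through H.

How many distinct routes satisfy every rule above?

A right/down-only route from A to R makes exactly 3 down-moves and 3 right-moves in some order.
With no other constraints that would be C(6,3) = 20 routes.
Split at H and multiply the segment counts (each segment already excludes blocked cells): A→H: 1; H→R: 3; product = 3.
That gives 3 routes.

3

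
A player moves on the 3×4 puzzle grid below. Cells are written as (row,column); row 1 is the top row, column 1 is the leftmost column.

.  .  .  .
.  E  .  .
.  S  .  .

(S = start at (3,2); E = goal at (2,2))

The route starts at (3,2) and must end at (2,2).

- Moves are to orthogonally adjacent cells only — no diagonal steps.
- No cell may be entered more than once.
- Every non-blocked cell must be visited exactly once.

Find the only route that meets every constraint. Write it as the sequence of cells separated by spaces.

(3,2) (3,1) (2,1) (1,1) (1,2) (1,3) (1,4) (2,4) (3,4) (3,3) (2,3) (2,2)

Need to visit all 12 open cells exactly once, starting at (3,2) and ending at (2,2).
Cell (3,4) has only two open neighbours ((2,4) and (3,3)), so the path must pass straight through it: one of those is the cell it's entered from and the other is where it exits.
Route from (3,2): left to (3,1), 2× up (reaching (1,1)), 3× right (reaching (1,4)), 2× down (reaching (3,4)), left to (3,3), up to (2,3), left to (2,2) — 11 moves in all.
Check: all 12 open cells covered.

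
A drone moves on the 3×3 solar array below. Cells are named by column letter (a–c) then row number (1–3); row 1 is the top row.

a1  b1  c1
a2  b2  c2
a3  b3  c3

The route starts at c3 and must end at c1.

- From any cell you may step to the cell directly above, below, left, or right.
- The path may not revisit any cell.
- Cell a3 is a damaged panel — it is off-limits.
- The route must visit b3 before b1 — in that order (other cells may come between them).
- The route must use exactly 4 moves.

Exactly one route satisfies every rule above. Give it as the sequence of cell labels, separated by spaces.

The waypoints must appear in the order b3, b1, with no cell reused.
Route from c3: left 1 to b3, up 2 to b1, right 1 to c1 — 4 moves in all.
Check: order respected (b3 at step 1, b1 at step 3); 4 moves as required.

c3 b3 b2 b1 c1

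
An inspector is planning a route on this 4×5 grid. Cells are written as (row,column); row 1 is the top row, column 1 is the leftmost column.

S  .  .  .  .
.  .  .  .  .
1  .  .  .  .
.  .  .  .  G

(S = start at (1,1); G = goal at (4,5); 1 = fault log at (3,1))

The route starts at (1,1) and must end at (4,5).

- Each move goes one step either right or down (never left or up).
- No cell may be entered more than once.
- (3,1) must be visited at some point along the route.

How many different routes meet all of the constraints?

A right/down-only route from (1,1) to (4,5) makes exactly 3 down-moves and 4 right-moves in some order.
With no other constraints that would be C(7,3) = 35 routes.
Split at (3,1) and multiply the segment counts: (1,1)→(3,1): 1; (3,1)→(4,5): 5; product = 5.
That gives 5 routes.

5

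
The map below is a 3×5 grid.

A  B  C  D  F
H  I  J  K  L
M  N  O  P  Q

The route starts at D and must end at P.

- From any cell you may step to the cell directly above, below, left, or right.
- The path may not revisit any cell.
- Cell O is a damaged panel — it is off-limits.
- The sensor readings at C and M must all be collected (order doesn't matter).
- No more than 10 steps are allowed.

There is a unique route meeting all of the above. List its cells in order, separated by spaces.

Any route must reach C and M and still end at P within 10 moves, so the order of the required stops is forced.
Route from D: 3× left (reaching A), 2× down (reaching M), right to N, up to I, 2× right (reaching K), down to P — 10 moves in all.
Check: all required cells visited; 10 ≤ 10 moves.

D C B A H M N I J K P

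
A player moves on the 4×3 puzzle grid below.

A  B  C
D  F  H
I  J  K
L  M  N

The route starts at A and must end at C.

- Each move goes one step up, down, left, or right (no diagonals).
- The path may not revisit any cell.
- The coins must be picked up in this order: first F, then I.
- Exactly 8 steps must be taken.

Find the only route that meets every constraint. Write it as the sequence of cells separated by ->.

The waypoints must appear in the order F, I, with no cell reused.
Route from A: right 1 to B, down 1 to F, left 1 to D, down 1 to I, right 2 to K, up 2 to C — 8 moves in all.
Check: order respected (F at step 2, I at step 4); 8 moves as required.

A -> B -> F -> D -> I -> J -> K -> H -> C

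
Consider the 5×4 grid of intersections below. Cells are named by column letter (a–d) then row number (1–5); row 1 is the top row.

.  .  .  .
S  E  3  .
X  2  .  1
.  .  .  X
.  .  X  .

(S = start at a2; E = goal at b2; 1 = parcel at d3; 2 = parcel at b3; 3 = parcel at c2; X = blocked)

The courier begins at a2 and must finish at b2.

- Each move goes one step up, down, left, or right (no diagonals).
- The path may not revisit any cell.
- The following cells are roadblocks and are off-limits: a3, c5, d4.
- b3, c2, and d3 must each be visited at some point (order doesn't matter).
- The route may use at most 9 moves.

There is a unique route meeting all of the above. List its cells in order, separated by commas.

Any route must reach b3, c2, and d3 and still end at b2 within 9 moves, so the order of the required stops is forced.
Route from a2: up to a1, 2× right (reaching c1), down to c2, right to d2, down to d3, 2× left (reaching b3), up to b2 — 9 moves in all.
Check: all required cells visited; 9 ≤ 9 moves.

a2, a1, b1, c1, c2, d2, d3, c3, b3, b2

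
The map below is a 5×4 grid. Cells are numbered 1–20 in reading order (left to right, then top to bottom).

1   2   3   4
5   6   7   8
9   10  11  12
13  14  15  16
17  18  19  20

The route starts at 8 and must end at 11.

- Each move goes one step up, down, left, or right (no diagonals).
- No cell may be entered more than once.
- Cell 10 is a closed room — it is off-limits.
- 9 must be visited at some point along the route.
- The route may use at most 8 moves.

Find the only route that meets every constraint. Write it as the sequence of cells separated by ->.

Any route must reach 9 and still end at 11 within 8 moves, so the order of the required stops is forced.
Route from 8: 3× left (reaching 5), 2× down (reaching 13), 2× right (reaching 15), up to 11 — 8 moves in all.
Check: all required cells visited; 8 ≤ 8 moves.

8 -> 7 -> 6 -> 5 -> 9 -> 13 -> 14 -> 15 -> 11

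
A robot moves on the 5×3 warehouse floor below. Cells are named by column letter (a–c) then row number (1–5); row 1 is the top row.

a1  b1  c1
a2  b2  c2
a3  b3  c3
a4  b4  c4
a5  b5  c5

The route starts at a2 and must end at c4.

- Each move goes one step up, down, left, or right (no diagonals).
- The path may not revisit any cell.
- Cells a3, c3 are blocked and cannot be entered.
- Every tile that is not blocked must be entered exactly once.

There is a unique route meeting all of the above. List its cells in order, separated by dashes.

a2 - a1 - b1 - c1 - c2 - b2 - b3 - b4 - a4 - a5 - b5 - c5 - c4

Need to visit all 13 open cells exactly once, starting at a2 and ending at c4.
Cell a5 has only two open neighbours (a4 and b5), so the path must pass straight through it: one of those is the cell it's entered from and the other is where it exits.
Route from a2: up to a1, 2× right (reaching c1), down to c2, left to b2, 2× down (reaching b4), left to a4, down to a5, 2× right (reaching c5), up to c4 — 12 moves in all.
Check: all 13 open cells covered.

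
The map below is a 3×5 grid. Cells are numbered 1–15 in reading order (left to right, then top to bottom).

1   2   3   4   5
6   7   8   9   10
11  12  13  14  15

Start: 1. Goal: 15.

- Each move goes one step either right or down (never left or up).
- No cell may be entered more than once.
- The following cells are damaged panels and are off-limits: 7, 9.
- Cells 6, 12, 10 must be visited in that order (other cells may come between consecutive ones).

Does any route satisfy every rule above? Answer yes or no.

10 lies above 12, so going from 12 to 10 would need an upward move — but moves only go right/down, so 12 cannot be visited before 10.

no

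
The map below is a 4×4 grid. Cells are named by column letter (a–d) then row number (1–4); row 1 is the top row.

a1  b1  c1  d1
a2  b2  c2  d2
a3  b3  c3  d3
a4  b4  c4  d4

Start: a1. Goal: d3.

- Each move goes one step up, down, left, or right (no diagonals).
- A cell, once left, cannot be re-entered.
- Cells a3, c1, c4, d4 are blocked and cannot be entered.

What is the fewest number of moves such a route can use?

5

The Manhattan distance from a1 to d3 is |1−3| + |1−4| = 5, so at least 5 moves are needed.
A route of 5 moves achieves this: a1 → a2 → b2 → b3 → c3 → d3.
Since 5 matches the lower bound, it is optimal.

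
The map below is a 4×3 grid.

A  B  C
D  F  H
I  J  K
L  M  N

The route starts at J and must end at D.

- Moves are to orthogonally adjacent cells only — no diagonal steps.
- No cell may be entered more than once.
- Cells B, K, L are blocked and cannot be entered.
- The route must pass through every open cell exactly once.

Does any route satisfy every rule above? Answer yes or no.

no

Cell A has only one open neighbour but is neither the start nor the goal, so a Hamiltonian route would have to both enter and leave it through the same neighbour — impossible without revisiting.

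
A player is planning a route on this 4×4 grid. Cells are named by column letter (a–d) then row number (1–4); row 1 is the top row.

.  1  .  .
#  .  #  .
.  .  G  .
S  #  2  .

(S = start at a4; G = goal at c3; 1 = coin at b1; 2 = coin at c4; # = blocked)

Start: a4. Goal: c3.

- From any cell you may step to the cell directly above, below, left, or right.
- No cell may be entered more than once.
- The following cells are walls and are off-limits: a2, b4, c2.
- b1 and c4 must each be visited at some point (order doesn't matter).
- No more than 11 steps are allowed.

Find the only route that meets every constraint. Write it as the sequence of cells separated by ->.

a4 -> a3 -> b3 -> b2 -> b1 -> c1 -> d1 -> d2 -> d3 -> d4 -> c4 -> c3

The budget equals the shortest possible length, so every move has to be on a shortest route through the required cells.
Route from a4: up to a3, right to b3, 2× up (reaching b1), 2× right (reaching d1), 3× down (reaching d4), left to c4, up to c3 — 11 moves in all.
Check: all required cells visited; 11 ≤ 11 moves.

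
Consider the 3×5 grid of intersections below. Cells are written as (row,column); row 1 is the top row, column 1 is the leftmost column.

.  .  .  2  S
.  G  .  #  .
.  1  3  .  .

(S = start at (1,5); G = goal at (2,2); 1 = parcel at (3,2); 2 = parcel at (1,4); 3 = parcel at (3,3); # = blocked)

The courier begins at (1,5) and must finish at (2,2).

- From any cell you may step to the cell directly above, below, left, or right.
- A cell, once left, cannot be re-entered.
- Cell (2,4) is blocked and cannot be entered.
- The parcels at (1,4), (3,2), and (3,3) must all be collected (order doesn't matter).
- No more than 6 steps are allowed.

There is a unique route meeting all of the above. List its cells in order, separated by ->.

(1,5) -> (1,4) -> (1,3) -> (2,3) -> (3,3) -> (3,2) -> (2,2)

The 6-move cap with required stops at (1,4), (3,2), (3,3) leaves no slack for detours.
Route from (1,5): 2× left (reaching (1,3)), 2× down (reaching (3,3)), left to (3,2), up to (2,2) — 6 moves in all.
Check: all required cells visited; 6 ≤ 6 moves.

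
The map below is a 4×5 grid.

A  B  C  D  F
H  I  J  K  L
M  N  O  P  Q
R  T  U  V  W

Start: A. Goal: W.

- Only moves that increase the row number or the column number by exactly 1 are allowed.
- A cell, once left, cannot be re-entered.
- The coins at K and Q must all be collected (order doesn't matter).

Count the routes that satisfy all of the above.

A right/down-only route from A to W makes exactly 3 down-moves and 4 right-moves in some order.
With no other constraints that would be C(7,3) = 35 routes.
A monotone route can only reach the required cells in the order K, Q, so split there and multiply the segment counts: A→K: 4; K→Q: 2; Q→W: 1; product = 8.
That gives 8 routes.

8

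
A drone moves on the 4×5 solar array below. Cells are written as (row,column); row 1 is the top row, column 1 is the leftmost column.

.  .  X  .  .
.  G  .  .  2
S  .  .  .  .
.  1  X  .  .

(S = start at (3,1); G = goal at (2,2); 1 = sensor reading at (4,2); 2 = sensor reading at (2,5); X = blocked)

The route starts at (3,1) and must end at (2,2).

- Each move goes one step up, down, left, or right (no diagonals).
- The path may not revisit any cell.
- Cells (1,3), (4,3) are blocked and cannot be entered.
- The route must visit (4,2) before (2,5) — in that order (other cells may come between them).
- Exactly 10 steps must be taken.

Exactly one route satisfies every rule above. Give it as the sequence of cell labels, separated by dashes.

The waypoints must appear in the order (4,2), (2,5), with no cell reused.
Route from (3,1): down 1 to (4,1), right 1 to (4,2), up 1 to (3,2), right 3 to (3,5), up 1 to (2,5), left 3 to (2,2) — 10 moves in all.
Check: order respected (1 at step 2, 2 at step 7); 10 moves as required.

(3,1) - (4,1) - (4,2) - (3,2) - (3,3) - (3,4) - (3,5) - (2,5) - (2,4) - (2,3) - (2,2)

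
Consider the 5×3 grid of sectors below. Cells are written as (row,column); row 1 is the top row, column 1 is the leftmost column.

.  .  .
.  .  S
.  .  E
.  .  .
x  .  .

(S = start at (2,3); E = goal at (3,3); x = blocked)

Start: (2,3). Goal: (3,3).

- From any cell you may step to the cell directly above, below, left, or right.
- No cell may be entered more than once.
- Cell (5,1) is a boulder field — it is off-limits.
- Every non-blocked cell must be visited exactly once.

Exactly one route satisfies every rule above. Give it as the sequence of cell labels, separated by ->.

(2,3) -> (1,3) -> (1,2) -> (1,1) -> (2,1) -> (2,2) -> (3,2) -> (3,1) -> (4,1) -> (4,2) -> (5,2) -> (5,3) -> (4,3) -> (3,3)

Need to visit all 14 open cells exactly once, starting at (2,3) and ending at (3,3).
Cell (5,3) has only two open neighbours ((4,3) and (5,2)), so the path must pass straight through it: one of those is the cell it's entered from and the other is where it exits.
Route from (2,3): up 1 to (1,3), left 2 to (1,1), down 1 to (2,1), right 1 to (2,2), down 1 to (3,2), left 1 to (3,1), down 1 to (4,1), right 1 to (4,2), down 1 to (5,2), right 1 to (5,3), up 2 to (3,3) — 13 moves in all.
Check: all 14 open cells covered.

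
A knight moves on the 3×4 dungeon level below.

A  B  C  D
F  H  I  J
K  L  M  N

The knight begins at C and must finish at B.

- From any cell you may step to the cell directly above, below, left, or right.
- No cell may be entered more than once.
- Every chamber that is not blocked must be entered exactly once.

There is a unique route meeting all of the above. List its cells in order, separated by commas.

Need to visit all 12 open cells exactly once, starting at C and ending at B.
Route from C: right to D, 2× down (reaching N), left to M, up to I, left to H, down to L, left to K, 2× up (reaching A), right to B — 11 moves in all.
Check: all 12 open cells covered.

C, D, J, N, M, I, H, L, K, F, A, B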